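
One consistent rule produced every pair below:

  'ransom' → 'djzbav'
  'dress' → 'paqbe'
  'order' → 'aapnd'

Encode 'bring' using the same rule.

It's a Vigenère-style cipher with numeric key [12,9]: position i shifts by key[i mod 2].
For bring: b+12=n, r+9=a, i+12=u, n+9=w, g+12=s.

nauws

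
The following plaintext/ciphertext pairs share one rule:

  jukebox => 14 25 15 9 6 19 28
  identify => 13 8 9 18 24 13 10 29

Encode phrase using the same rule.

20 12 22 5 23 9

j is letter #10 and maps to 14: an offset of 4. Letters become their 1-based position plus 4 (so a→5, b→6, …).
On phrase: p=16→20, h=8→12, r=18→22, a=1→5, s=19→23, e=5→9.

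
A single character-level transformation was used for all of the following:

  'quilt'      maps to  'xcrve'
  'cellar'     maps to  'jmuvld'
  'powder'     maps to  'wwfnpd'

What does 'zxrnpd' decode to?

In quilt: q→x is +7, u→c is +8, i→r is +9, l→v is +10 — the shift increases by 1 each position. The shift increases by 1 at each position, starting from +7: 7, 8, 9, ….
Reversing it on zxrnpd: z−7=s, x−8=p, r−9=i, n−10=d, p−11=e, d−12=r.

spider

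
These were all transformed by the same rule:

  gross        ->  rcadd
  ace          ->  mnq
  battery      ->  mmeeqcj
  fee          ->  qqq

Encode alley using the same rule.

The shift depends on letter class: consonant g→r is +11, but vowel o→a is +12. Two shifts are in play — +12 for a/e/i/o/u, +11 for every other letter.
On alley: a(vowel)+12=m, l(cons)+11=w, l(cons)+11=w, e(vowel)+12=q, y(cons)+11=j.

mwwqj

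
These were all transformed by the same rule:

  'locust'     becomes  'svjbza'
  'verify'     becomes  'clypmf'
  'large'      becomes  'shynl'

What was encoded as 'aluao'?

tenth

Every letter moves 7 places later in the alphabet, wrapping around z→a.
Reversing it on aluao: a−7=t, l−7=e, u−7=n, a−7=t, o−7=h.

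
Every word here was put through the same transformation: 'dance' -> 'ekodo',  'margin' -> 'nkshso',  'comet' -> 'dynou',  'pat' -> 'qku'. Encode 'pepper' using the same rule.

qoqqos

The shift depends on letter class: consonant d→e is +1, but vowel a→k is +10. Vowels shift forward by 10 and consonants shift forward by 1.
For pepper: p(cons)+1=q, e(vowel)+10=o, p(cons)+1=q, p(cons)+1=q, e(vowel)+10=o, r(cons)+1=s.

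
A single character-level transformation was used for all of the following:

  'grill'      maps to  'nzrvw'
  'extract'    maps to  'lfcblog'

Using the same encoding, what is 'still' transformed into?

zbrvw

In grill: g→n is +7, r→z is +8, i→r is +9, l→v is +10 — the shift increases by 1 each position. Letter i (0-indexed) is shifted by i+7, so successive shifts are 7, 8, 9, ….
On still: s+7=z, t+8=b, i+9=r, l+10=v, l+11=w.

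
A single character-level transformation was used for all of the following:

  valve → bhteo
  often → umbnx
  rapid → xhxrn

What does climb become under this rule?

In valve: v→b is +6, a→h is +7, l→t is +8, v→e is +9 — the shift increases by 1 each position. Each letter shifts forward by (position + 6), i.e. 6, 7, 8, … — the shift grows by one for each successive letter.
On climb: c+6=i, l+7=s, i+8=q, m+9=v, b+10=l.

isqvl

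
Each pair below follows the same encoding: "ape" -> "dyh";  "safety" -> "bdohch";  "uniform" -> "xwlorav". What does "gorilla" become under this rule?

The shift depends on letter class: consonant p→y is +9, but vowel a→d is +3. Vowels shift forward by 3 and consonants shift forward by 9.
Applying it to gorilla: g(cons)+9=p, o(vowel)+3=r, r(cons)+9=a, i(vowel)+3=l, l(cons)+9=u, l(cons)+9=u, a(vowel)+3=d.

praluud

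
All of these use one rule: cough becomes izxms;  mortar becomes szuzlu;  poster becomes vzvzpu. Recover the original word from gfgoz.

audio

Shifts by position in cough: pos 0: c→i (+6), pos 1: o→z (+11), pos 2: u→x (+3), pos 3: g→m (+6), pos 4: h→s (+11) — repeating every 3. It's a Vigenère-style cipher with numeric key [6,11,3]: position i shifts by key[i mod 3].
Decoding gfgoz: g−6=a, f−11=u, g−3=d, o−6=i, z−11=o.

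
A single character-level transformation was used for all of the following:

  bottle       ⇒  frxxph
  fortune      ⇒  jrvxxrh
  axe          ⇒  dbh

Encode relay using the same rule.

The shift depends on letter class: consonant b→f is +4, but vowel o→r is +3. Vowels shift forward by 3 and consonants shift forward by 4.
On relay: r(cons)+4=v, e(vowel)+3=h, l(cons)+4=p, a(vowel)+3=d, y(cons)+4=c.

vhpdc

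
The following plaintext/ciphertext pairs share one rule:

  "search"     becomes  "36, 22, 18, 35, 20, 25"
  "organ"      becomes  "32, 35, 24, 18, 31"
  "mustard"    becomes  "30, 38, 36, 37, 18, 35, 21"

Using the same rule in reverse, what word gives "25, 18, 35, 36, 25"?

harsh

s is letter #19 and maps to 36: an offset of 17. The number is (letter's place in the alphabet, a=1) + 17.
Decoding 25, 18, 35, 36, 25: 25→(25−17)÷1=8=h, 18→(18−17)÷1=1=a, 35→(35−17)÷1=18=r, 36→(36−17)÷1=19=s, 25→(25−17)÷1=8=h.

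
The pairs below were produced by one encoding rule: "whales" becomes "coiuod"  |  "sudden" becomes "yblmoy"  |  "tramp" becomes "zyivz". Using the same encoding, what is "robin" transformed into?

xvjrx

In whales: w→c is +6, h→o is +7, a→i is +8, l→u is +9 — the shift increases by 1 each position. The shift increases by 1 at each position, starting from +6: 6, 7, 8, ….
Applying it to robin: r+6=x, o+7=v, b+8=j, i+9=r, n+10=x.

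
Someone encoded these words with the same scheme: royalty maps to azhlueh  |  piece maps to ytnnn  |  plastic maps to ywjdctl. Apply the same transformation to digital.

A repeating key of period 2 is used — shifts +9, +11 over and over.
On digital: d+9=m, i+11=t, g+9=p, i+11=t, t+9=c, a+11=l, l+9=u.

mtptclu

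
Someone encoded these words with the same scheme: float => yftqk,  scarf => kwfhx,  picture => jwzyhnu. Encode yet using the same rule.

yjd

Two steps: reverse the string, then apply a Caesar shift of +5.
Applying it to yet: reverse → tey; then shift: t+5=y, e+5=j, y+5=d.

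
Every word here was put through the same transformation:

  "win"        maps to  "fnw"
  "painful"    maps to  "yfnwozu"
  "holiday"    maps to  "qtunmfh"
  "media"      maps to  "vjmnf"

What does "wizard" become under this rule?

The rule splits by letter class: vowels +5, consonants +9.
On wizard: w(cons)+9=f, i(vowel)+5=n, z(cons)+9=i, a(vowel)+5=f, r(cons)+9=a, d(cons)+9=m.

fnifam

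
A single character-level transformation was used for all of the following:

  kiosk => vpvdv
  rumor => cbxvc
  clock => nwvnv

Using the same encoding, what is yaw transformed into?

jhh

The shift depends on letter class: consonant k→v is +11, but vowel i→p is +7. Two shifts are in play — +7 for a/e/i/o/u, +11 for every other letter.
On yaw: y(cons)+11=j, a(vowel)+7=h, w(cons)+11=h.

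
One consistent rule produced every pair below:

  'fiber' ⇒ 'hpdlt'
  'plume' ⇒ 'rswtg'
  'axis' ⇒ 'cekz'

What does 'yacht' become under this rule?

Shifts by position in fiber: pos 0: f→h (+2), pos 1: i→p (+7), pos 2: b→d (+2), pos 3: e→l (+7) — repeating every 2. A repeating key of period 2 is used — shifts +2, +7 over and over.
On yacht: y+2=a, a+7=h, c+2=e, h+7=o, t+2=v.

aheov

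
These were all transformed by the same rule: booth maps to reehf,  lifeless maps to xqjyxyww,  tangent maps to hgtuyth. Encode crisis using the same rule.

This is an affine cipher: with a=0,…,z=25, each position x becomes (11x+6) mod 26.
Applying it to crisis: c(2)→11·2+6≡2=c; r(17)→11·17+6≡11=l; i(8)→11·8+6≡16=q; s(18)→11·18+6≡22=w; i(8)→11·8+6≡16=q; s(18)→11·18+6≡22=w (all mod 26).

clqwqw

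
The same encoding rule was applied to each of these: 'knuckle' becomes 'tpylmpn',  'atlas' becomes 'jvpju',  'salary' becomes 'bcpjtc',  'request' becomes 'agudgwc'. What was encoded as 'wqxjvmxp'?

The shifts repeat in a cycle of length 3: positions 0,1,… shift by +9, +2, +4, then the pattern repeats.
Decoding wqxjvmxp: w−9=n, q−2=o, x−4=t, j−9=a, v−2=t, m−4=i, x−9=o, p−2=n.

notation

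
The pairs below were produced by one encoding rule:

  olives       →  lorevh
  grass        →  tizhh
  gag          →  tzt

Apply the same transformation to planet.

Each letter is replaced by its mirror in the alphabet: a↔z, b↔y, c↔x, and so on (the Atbash cipher).
For planet: p↔k, l↔o, a↔z, n↔m, e↔v, t↔g.

kozmvg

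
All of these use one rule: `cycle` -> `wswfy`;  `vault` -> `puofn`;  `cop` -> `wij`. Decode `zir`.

fox

Compare letters: c→w is +20, y→s is +20, c→w is +20 — a constant shift. It's a constant shift of +20 (ROT20).
Reversing it on zir: z−20=f, i−20=o, r−20=x.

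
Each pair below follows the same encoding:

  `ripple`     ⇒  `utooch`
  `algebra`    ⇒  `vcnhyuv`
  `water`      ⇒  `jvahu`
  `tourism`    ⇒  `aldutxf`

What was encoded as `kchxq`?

Each letter's alphabet position (a=0..z=25) is mapped through 3·x+21 mod 26 — an affine cipher.
Decoding kchxq: k(10)→9·(10−21)≡5=f; c(2)→9·(2−21)≡11=l; h(7)→9·(7−21)≡4=e; x(23)→9·(23−21)≡18=s; q(16)→9·(16−21)≡7=h (all mod 26).

flesh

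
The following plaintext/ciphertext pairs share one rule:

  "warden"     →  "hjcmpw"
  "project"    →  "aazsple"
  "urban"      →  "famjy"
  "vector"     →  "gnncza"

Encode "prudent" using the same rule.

Shifts by position in warden: pos 0: w→h (+11), pos 1: a→j (+9), pos 2: r→c (+11), pos 3: d→m (+9) — repeating every 2. The shifts repeat in a cycle of length 2: positions 0,1,… shift by +11, +9, then the pattern repeats.
On prudent: p+11=a, r+9=a, u+11=f, d+9=m, e+11=p, n+9=w, t+11=e.

aafmpwe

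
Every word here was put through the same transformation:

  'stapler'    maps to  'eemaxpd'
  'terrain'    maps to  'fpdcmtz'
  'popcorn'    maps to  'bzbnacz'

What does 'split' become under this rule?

Shifts by position in stapler: pos 0: s→e (+12), pos 1: t→e (+11), pos 2: a→m (+12), pos 3: p→a (+11) — repeating every 2. A repeating key of period 2 is used — shifts +12, +11 over and over.
Applying it to split: s+12=e, p+11=a, l+12=x, i+11=t, t+12=f.

eaxtf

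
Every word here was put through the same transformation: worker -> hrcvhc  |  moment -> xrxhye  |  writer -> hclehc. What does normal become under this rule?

The shift depends on letter class: consonant w→h is +11, but vowel o→r is +3. The rule splits by letter class: vowels +3, consonants +11.
On normal: n(cons)+11=y, o(vowel)+3=r, r(cons)+11=c, m(cons)+11=x, a(vowel)+3=d, l(cons)+11=w.

yrcxdw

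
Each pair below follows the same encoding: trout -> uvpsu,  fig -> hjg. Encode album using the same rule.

nvcmb

The output letters match the input read backwards, each shifted +1: trout reversed is tuort. The word is reversed, then every letter is shifted forward by 1.
On album: reverse → mubla; then shift: m+1=n, u+1=v, b+1=c, l+1=m, a+1=b.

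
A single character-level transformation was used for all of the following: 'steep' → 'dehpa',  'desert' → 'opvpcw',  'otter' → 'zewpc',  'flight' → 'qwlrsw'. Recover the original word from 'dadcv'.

Shifts by position in steep: pos 0: s→d (+11), pos 1: t→e (+11), pos 2: e→h (+3), pos 3: e→p (+11), pos 4: p→a (+11) — repeating every 3. It's a Vigenère-style cipher with numeric key [11,11,3]: position i shifts by key[i mod 3].
Reversing it on dadcv: d−11=s, a−11=p, d−3=a, c−11=r, v−11=k.

spark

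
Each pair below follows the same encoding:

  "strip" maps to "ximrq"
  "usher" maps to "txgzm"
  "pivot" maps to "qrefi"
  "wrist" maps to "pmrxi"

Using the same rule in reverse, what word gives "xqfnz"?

spoke

s(18)→x(23) and t(19)→i(8) fit y≡11x+7 (mod 26); the inverse of 11 mod 26 is 19. Treating letters as 0–25, the rule is x ↦ 11x + 7 (mod 26).
Reversing it on xqfnz: x(23)→19·(23−7)≡18=s; q(16)→19·(16−7)≡15=p; f(5)→19·(5−7)≡14=o; n(13)→19·(13−7)≡10=k; z(25)→19·(25−7)≡4=e (all mod 26).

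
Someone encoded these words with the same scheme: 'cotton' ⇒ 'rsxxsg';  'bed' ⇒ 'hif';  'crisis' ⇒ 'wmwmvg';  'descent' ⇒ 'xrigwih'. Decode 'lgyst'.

pouch

The word is reversed, then every letter is shifted forward by 4.
Undoing it on lgyst: shift back: l−4=h, g−4=c, y−4=u, s−4=o, t−4=p → hcuop; then reverse → pouch.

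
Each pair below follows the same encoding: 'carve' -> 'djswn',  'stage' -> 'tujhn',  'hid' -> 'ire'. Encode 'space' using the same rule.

The shift depends on letter class: consonant c→d is +1, but vowel a→j is +9. Vowels shift forward by 9 and consonants shift forward by 1.
For space: s(cons)+1=t, p(cons)+1=q, a(vowel)+9=j, c(cons)+1=d, e(vowel)+9=n.

tqjdn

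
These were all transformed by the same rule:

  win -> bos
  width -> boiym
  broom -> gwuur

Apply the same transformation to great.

The shift depends on letter class: consonant w→b is +5, but vowel i→o is +6. Two shifts are in play — +6 for a/e/i/o/u, +5 for every other letter.
For great: g(cons)+5=l, r(cons)+5=w, e(vowel)+6=k, a(vowel)+6=g, t(cons)+5=y.

lwkgy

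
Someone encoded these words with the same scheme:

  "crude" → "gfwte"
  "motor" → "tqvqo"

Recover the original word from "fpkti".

The word is reversed, then every letter is shifted forward by 2.
Reversing it on fpkti: shift back: f−2=d, p−2=n, k−2=i, t−2=r, i−2=g → dnirg; then reverse → grind.

grind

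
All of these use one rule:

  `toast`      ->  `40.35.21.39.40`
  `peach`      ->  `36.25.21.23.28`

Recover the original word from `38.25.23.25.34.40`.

t is letter #20 and maps to 40: an offset of 20. The number is (letter's place in the alphabet, a=1) + 20.
Undoing it on 38.25.23.25.34.40: 38→(38−20)÷1=18=r, 25→(25−20)÷1=5=e, 23→(23−20)÷1=3=c, 25→(25−20)÷1=5=e, 34→(34−20)÷1=14=n, 40→(40−20)÷1=20=t.

recent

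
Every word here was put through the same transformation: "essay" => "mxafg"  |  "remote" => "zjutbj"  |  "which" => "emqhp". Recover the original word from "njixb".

A repeating key of period 2 is used — shifts +8, +5 over and over.
Reversing it on njixb: n−8=f, j−5=e, i−8=a, x−5=s, b−8=t.

feast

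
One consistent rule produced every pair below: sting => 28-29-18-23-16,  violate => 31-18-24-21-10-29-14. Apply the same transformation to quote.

s is letter #19 and maps to 28: an offset of 9. Letters become their 1-based position plus 9 (so a→10, b→11, …).
Applying it to quote: q=17→26, u=21→30, o=15→24, t=20→29, e=5→14.

26-30-24-29-14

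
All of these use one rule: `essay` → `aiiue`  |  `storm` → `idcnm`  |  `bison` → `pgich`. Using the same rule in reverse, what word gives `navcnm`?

reform

This is an affine cipher: with a=0,…,z=25, each position x becomes (21x+20) mod 26.
Decoding navcnm: n(13)→5·(13−20)≡17=r; a(0)→5·(0−20)≡4=e; v(21)→5·(21−20)≡5=f; c(2)→5·(2−20)≡14=o; n(13)→5·(13−20)≡17=r; m(12)→5·(12−20)≡12=m (all mod 26).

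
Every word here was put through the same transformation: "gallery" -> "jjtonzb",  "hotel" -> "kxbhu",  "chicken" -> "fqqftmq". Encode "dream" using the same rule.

Shifts by position in gallery: pos 0: g→j (+3), pos 1: a→j (+9), pos 2: l→t (+8), pos 3: l→o (+3), pos 4: e→n (+9), pos 5: r→z (+8) — repeating every 3. It's a Vigenère-style cipher with numeric key [3,9,8]: position i shifts by key[i mod 3].
For dream: d+3=g, r+9=a, e+8=m, a+3=d, m+9=v.

gamdv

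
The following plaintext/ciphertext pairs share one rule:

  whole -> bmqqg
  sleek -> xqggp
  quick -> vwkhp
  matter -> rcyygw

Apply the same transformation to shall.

xmcqq

The shift depends on letter class: consonant w→b is +5, but vowel o→q is +2. The rule splits by letter class: vowels +2, consonants +5.
Applying it to shall: s(cons)+5=x, h(cons)+5=m, a(vowel)+2=c, l(cons)+5=q, l(cons)+5=q.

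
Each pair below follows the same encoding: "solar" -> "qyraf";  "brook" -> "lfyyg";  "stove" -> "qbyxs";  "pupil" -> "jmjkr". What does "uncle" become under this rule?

mnwrs

s(18)→q(16) and o(14)→y(24) fit y≡11x+0 (mod 26); the inverse of 11 mod 26 is 19. Each letter's alphabet position (a=0..z=25) is mapped through 11·x+0 mod 26 — an affine cipher.
For uncle: u(20)→11·20+0≡12=m; n(13)→11·13+0≡13=n; c(2)→11·2+0≡22=w; l(11)→11·11+0≡17=r; e(4)→11·4+0≡18=s (all mod 26).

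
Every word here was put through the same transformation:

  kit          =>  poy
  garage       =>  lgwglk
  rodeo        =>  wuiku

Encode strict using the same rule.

xywohy

The shift depends on letter class: consonant k→p is +5, but vowel i→o is +6. The rule splits by letter class: vowels +6, consonants +5.
Applying it to strict: s(cons)+5=x, t(cons)+5=y, r(cons)+5=w, i(vowel)+6=o, c(cons)+5=h, t(cons)+5=y.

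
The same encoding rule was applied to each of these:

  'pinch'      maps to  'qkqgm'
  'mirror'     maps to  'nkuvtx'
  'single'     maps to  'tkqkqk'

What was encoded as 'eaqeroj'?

In pinch: p→q is +1, i→k is +2, n→q is +3, c→g is +4 — the shift increases by 1 each position. Letter i (0-indexed) is shifted by i+1, so successive shifts are 1, 2, 3, ….
Reversing it on eaqeroj: e−1=d, a−2=y, q−3=n, e−4=a, r−5=m, o−6=i, j−7=c.

dynamic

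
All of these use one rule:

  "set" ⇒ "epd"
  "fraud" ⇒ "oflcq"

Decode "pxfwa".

plume

Two steps: reverse the string, then apply a Caesar shift of +11.
Undoing it on pxfwa: shift back: p−11=e, x−11=m, f−11=u, w−11=l, a−11=p → emulp; then reverse → plume.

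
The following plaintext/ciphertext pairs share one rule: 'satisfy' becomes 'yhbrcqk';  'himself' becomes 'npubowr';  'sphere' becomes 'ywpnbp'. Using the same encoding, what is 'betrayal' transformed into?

hlbakjmy

The shift increases by 1 at each position, starting from +6: 6, 7, 8, ….
Applying it to betrayal: b+6=h, e+7=l, t+8=b, r+9=a, a+10=k, y+11=j, a+12=m, l+13=y.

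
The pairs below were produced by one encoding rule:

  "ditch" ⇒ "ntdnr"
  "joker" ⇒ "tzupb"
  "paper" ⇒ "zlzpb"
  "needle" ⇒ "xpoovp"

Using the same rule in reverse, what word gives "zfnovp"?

puddle

The shifts repeat in a cycle of length 2: positions 0,1,… shift by +10, +11, then the pattern repeats.
Reversing it on zfnovp: z−10=p, f−11=u, n−10=d, o−11=d, v−10=l, p−11=e.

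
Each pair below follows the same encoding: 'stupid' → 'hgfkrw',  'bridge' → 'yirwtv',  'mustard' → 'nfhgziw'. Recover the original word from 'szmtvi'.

hanger

Letters are reflected about the middle of the alphabet (position → 25−position): Atbash.
Reversing it on szmtvi: s↔h, z↔a, m↔n, t↔g, v↔e, i↔r.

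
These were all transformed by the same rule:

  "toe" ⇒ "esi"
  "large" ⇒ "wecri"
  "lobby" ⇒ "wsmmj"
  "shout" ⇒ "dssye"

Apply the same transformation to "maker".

xevic

The rule splits by letter class: vowels +4, consonants +11.
On maker: m(cons)+11=x, a(vowel)+4=e, k(cons)+11=v, e(vowel)+4=i, r(cons)+11=c.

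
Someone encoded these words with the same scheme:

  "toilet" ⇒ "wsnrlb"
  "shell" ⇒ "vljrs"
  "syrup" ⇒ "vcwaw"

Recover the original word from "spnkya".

In toilet: t→w is +3, o→s is +4, i→n is +5, l→r is +6 — the shift increases by 1 each position. Each letter shifts forward by (position + 3), i.e. 3, 4, 5, … — the shift grows by one for each successive letter.
Decoding spnkya: s−3=p, p−4=l, n−5=i, k−6=e, y−7=r, a−8=s.

pliers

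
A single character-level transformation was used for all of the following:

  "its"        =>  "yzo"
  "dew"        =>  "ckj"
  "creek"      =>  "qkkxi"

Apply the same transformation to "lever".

The output letters match the input read backwards, each shifted +6: its reversed is sti. The word is reversed, then every letter is shifted forward by 6.
On lever: reverse → revel; then shift: r+6=x, e+6=k, v+6=b, e+6=k, l+6=r.

xkbkr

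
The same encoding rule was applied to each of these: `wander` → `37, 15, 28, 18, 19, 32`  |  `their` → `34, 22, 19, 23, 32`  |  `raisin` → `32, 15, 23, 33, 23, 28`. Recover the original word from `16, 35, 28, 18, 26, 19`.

w is letter #23 and maps to 37: an offset of 14. Each letter is replaced by its alphabet position (a=1..z=26) + 14.
Reversing it on 16, 35, 28, 18, 26, 19: 16→(16−14)÷1=2=b, 35→(35−14)÷1=21=u, 28→(28−14)÷1=14=n, 18→(18−14)÷1=4=d, 26→(26−14)÷1=12=l, 19→(19−14)÷1=5=e.

bundle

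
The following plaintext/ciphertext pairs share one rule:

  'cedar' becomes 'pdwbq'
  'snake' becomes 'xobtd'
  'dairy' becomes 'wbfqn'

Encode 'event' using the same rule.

c(2)→p(15) and e(4)→d(3) fit y≡7x+1 (mod 26); the inverse of 7 mod 26 is 15. This is an affine cipher: with a=0,…,z=25, each position x becomes (7x+1) mod 26.
On event: e(4)→7·4+1≡3=d; v(21)→7·21+1≡18=s; e(4)→7·4+1≡3=d; n(13)→7·13+1≡14=o; t(19)→7·19+1≡4=e (all mod 26).

dsdoe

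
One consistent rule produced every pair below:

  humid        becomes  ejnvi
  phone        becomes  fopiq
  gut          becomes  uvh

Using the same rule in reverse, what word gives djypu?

toxic

The output letters match the input read backwards, each shifted +1: humid reversed is dimuh. Two steps: reverse the string, then apply a Caesar shift of +1.
Decoding djypu: shift back: d−1=c, j−1=i, y−1=x, p−1=o, u−1=t → cixot; then reverse → toxic.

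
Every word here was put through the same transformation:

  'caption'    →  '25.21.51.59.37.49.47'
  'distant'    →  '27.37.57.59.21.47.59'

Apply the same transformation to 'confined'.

25.49.47.31.37.47.29.27

The formula is n = 2×(alphabet index, a=1) + 19.
Applying it to confined: c=3→25, o=15→49, n=14→47, f=6→31, i=9→37, n=14→47, e=5→29, d=4→27.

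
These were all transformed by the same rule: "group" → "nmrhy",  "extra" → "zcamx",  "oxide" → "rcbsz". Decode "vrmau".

Treating letters as 0–25, the rule is x ↦ 7x + 23 (mod 26).
Undoing it on vrmau: v(21)→15·(21−23)≡22=w; r(17)→15·(17−23)≡14=o; m(12)→15·(12−23)≡17=r; a(0)→15·(0−23)≡19=t; u(20)→15·(20−23)≡7=h (all mod 26).

worth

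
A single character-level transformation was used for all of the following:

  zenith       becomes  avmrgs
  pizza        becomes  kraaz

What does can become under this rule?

xzm

Each pair mirrors across the alphabet (z↔a, e↔v, n↔m): positions sum to 25. Each letter is replaced by its mirror in the alphabet: a↔z, b↔y, c↔x, and so on (the Atbash cipher).
Applying it to can: c↔x, a↔z, n↔m.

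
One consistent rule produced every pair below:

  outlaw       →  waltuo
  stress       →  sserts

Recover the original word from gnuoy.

The output letters match the input read backwards: outlaw reversed is waltuo. It's just the letters in reverse order.
Decoding gnuoy: then reverse → young.

young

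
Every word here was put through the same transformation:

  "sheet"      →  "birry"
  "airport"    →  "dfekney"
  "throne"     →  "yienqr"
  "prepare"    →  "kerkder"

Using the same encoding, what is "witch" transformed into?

s(18)→b(1) and h(7)→i(8) fit y≡23x+3 (mod 26); the inverse of 23 mod 26 is 17. Each letter's alphabet position (a=0..z=25) is mapped through 23·x+3 mod 26 — an affine cipher.
Applying it to witch: w(22)→23·22+3≡15=p; i(8)→23·8+3≡5=f; t(19)→23·19+3≡24=y; c(2)→23·2+3≡23=x; h(7)→23·7+3≡8=i (all mod 26).

pfyxi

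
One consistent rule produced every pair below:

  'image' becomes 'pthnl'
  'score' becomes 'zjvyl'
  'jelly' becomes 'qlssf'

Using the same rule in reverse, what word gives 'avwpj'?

Compare letters: i→p is +7, m→t is +7, a→h is +7 — a constant shift. This is a Caesar cipher with shift 7.
Reversing it on avwpj: a−7=t, v−7=o, w−7=p, p−7=i, j−7=c.

topic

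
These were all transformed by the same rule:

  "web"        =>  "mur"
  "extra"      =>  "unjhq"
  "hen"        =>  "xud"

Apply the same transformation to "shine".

Each letter is shifted forward by 16 in the alphabet (a Caesar shift of +16).
On shine: s+16=i, h+16=x, i+16=y, n+16=d, e+16=u.

ixydu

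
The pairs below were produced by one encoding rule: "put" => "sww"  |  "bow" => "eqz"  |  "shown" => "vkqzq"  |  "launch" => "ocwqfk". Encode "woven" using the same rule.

zqygq

The shift depends on letter class: consonant p→s is +3, but vowel u→w is +2. The rule splits by letter class: vowels +2, consonants +3.
On woven: w(cons)+3=z, o(vowel)+2=q, v(cons)+3=y, e(vowel)+2=g, n(cons)+3=q.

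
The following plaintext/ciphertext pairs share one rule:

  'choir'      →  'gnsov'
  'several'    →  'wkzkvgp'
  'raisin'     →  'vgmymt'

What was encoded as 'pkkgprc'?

Shifts by position in choir: pos 0: c→g (+4), pos 1: h→n (+6), pos 2: o→s (+4), pos 3: i→o (+6) — repeating every 2. It's a Vigenère-style cipher with numeric key [4,6]: position i shifts by key[i mod 2].
Undoing it on pkkgprc: p−4=l, k−6=e, k−4=g, g−6=a, p−4=l, r−6=l, c−4=y.

legally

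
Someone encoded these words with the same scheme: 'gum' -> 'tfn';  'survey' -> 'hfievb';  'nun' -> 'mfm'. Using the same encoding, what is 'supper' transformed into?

Each letter is replaced by its mirror in the alphabet: a↔z, b↔y, c↔x, and so on (the Atbash cipher).
On supper: s↔h, u↔f, p↔k, p↔k, e↔v, r↔i.

hfkkvi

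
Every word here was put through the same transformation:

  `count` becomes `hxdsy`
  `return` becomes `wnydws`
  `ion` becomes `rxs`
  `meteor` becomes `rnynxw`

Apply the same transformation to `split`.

The shift depends on letter class: consonant c→h is +5, but vowel o→x is +9. Vowels shift forward by 9 and consonants shift forward by 5.
Applying it to split: s(cons)+5=x, p(cons)+5=u, l(cons)+5=q, i(vowel)+9=r, t(cons)+5=y.

xuqry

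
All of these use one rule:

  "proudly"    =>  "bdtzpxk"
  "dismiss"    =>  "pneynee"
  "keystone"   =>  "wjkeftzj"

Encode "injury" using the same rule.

nzvzdk

The shift depends on letter class: consonant p→b is +12, but vowel o→t is +5. The rule splits by letter class: vowels +5, consonants +12.
Applying it to injury: i(vowel)+5=n, n(cons)+12=z, j(cons)+12=v, u(vowel)+5=z, r(cons)+12=d, y(cons)+12=k.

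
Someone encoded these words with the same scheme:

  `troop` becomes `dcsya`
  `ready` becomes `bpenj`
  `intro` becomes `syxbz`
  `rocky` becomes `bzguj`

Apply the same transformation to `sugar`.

The shifts repeat in a cycle of length 3: positions 0,1,… shift by +10, +11, +4, then the pattern repeats.
For sugar: s+10=c, u+11=f, g+4=k, a+10=k, r+11=c.

cfkkc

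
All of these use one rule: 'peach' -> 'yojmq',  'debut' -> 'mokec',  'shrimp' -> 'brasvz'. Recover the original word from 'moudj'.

delta

It's a Vigenère-style cipher with numeric key [9,10]: position i shifts by key[i mod 2].
Reversing it on moudj: m−9=d, o−10=e, u−9=l, d−10=t, j−9=a.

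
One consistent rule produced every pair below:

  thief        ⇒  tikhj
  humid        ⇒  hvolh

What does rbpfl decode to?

The shift increases by 1 at each position, starting from +0: 0, 1, 2, ….
Undoing it on rbpfl: r−0=r, b−1=a, p−2=n, f−3=c, l−4=h.

ranch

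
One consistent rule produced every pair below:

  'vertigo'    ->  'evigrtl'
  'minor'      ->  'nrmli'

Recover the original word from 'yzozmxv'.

Each pair mirrors across the alphabet (v↔e, e↔v, r↔i): positions sum to 25. This is the alphabet-reversal cipher (Atbash): a becomes z, b becomes y, etc.
Decoding yzozmxv: y↔b, z↔a, o↔l, z↔a, m↔n, x↔c, v↔e.

balance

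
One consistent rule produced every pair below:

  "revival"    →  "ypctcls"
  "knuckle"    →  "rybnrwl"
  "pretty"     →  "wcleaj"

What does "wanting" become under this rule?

dluepyn

Shifts by position in revival: pos 0: r→y (+7), pos 1: e→p (+11), pos 2: v→c (+7), pos 3: i→t (+11) — repeating every 2. A repeating key of period 2 is used — shifts +7, +11 over and over.
On wanting: w+7=d, a+11=l, n+7=u, t+11=e, i+7=p, n+11=y, g+7=n.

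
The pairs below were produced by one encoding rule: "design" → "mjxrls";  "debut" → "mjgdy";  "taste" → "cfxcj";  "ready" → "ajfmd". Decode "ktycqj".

Shifts by position in design: pos 0: d→m (+9), pos 1: e→j (+5), pos 2: s→x (+5), pos 3: i→r (+9), pos 4: g→l (+5), pos 5: n→s (+5) — repeating every 3. A repeating key of period 3 is used — shifts +9, +5, +5 over and over.
Decoding ktycqj: k−9=b, t−5=o, y−5=t, c−9=t, q−5=l, j−5=e.

bottle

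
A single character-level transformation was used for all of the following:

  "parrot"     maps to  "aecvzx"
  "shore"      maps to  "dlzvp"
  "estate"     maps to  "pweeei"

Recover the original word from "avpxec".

pretty

Shifts by position in parrot: pos 0: p→a (+11), pos 1: a→e (+4), pos 2: r→c (+11), pos 3: r→v (+4) — repeating every 2. It's a Vigenère-style cipher with numeric key [11,4]: position i shifts by key[i mod 2].
Undoing it on avpxec: a−11=p, v−4=r, p−11=e, x−4=t, e−11=t, c−4=y.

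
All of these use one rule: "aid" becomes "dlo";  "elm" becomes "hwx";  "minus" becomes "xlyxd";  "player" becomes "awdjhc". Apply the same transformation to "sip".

Two shifts are in play — +3 for a/e/i/o/u, +11 for every other letter.
For sip: s(cons)+11=d, i(vowel)+3=l, p(cons)+11=a.

dla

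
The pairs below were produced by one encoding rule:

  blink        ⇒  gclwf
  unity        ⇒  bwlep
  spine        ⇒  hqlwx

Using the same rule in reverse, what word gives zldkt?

micro

b(1)→g(6) and l(11)→c(2) fit y≡23x+9 (mod 26); the inverse of 23 mod 26 is 17. Treating letters as 0–25, the rule is x ↦ 23x + 9 (mod 26).
Undoing it on zldkt: z(25)→17·(25−9)≡12=m; l(11)→17·(11−9)≡8=i; d(3)→17·(3−9)≡2=c; k(10)→17·(10−9)≡17=r; t(19)→17·(19−9)≡14=o (all mod 26).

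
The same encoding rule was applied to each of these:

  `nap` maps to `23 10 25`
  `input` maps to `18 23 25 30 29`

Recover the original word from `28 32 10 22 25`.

swamp

Each letter is replaced by its alphabet position (a=1..z=26) + 9.
Reversing it on 28 32 10 22 25: 28→(28−9)÷1=19=s, 32→(32−9)÷1=23=w, 10→(10−9)÷1=1=a, 22→(22−9)÷1=13=m, 25→(25−9)÷1=16=p.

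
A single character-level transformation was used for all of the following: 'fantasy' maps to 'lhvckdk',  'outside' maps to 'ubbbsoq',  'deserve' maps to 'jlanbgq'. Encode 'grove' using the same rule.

In fantasy: f→l is +6, a→h is +7, n→v is +8, t→c is +9 — the shift increases by 1 each position. Letter i (0-indexed) is shifted by i+6, so successive shifts are 6, 7, 8, ….
For grove: g+6=m, r+7=y, o+8=w, v+9=e, e+10=o.

myweo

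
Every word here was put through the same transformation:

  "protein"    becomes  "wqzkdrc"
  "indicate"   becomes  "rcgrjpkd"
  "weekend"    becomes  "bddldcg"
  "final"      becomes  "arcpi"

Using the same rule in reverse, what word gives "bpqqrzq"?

warrior

p(15)→w(22) and r(17)→q(16) fit y≡23x+15 (mod 26); the inverse of 23 mod 26 is 17. This is an affine cipher: with a=0,…,z=25, each position x becomes (23x+15) mod 26.
Decoding bpqqrzq: b(1)→17·(1−15)≡22=w; p(15)→17·(15−15)≡0=a; q(16)→17·(16−15)≡17=r; q(16)→17·(16−15)≡17=r; r(17)→17·(17−15)≡8=i; z(25)→17·(25−15)≡14=o; q(16)→17·(16−15)≡17=r (all mod 26).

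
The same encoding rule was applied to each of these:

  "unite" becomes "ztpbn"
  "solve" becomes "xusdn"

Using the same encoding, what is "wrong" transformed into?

In unite: u→z is +5, n→t is +6, i→p is +7, t→b is +8 — the shift increases by 1 each position. The shift increases by 1 at each position, starting from +5: 5, 6, 7, ….
Applying it to wrong: w+5=b, r+6=x, o+7=v, n+8=v, g+9=p.

bxvvp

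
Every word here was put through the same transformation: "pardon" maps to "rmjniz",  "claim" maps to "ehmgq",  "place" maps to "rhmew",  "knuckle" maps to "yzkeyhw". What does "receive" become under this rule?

jwewgtw

p(15)→r(17) and a(0)→m(12) fit y≡9x+12 (mod 26); the inverse of 9 mod 26 is 3. This is an affine cipher: with a=0,…,z=25, each position x becomes (9x+12) mod 26.
On receive: r(17)→9·17+12≡9=j; e(4)→9·4+12≡22=w; c(2)→9·2+12≡4=e; e(4)→9·4+12≡22=w; i(8)→9·8+12≡6=g; v(21)→9·21+12≡19=t; e(4)→9·4+12≡22=w (all mod 26).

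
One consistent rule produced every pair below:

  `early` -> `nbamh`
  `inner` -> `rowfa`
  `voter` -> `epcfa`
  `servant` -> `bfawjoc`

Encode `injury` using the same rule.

rosvaz

A repeating key of period 2 is used — shifts +9, +1 over and over.
Applying it to injury: i+9=r, n+1=o, j+9=s, u+1=v, r+9=a, y+1=z.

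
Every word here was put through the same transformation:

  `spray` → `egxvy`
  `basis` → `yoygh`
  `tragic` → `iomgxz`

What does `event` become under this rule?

The word is reversed, then every letter is shifted forward by 6.
On event: reverse → tneve; then shift: t+6=z, n+6=t, e+6=k, v+6=b, e+6=k.

ztkbk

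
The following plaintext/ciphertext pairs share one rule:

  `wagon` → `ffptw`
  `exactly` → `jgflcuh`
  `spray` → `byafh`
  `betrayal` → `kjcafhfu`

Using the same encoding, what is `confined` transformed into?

Two shifts are in play — +5 for a/e/i/o/u, +9 for every other letter.
On confined: c(cons)+9=l, o(vowel)+5=t, n(cons)+9=w, f(cons)+9=o, i(vowel)+5=n, n(cons)+9=w, e(vowel)+5=j, d(cons)+9=m.

ltwonwjm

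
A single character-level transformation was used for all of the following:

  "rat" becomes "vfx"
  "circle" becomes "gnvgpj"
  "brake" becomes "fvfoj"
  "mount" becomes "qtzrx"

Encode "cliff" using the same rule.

The shift depends on letter class: consonant r→v is +4, but vowel a→f is +5. Two shifts are in play — +5 for a/e/i/o/u, +4 for every other letter.
Applying it to cliff: c(cons)+4=g, l(cons)+4=p, i(vowel)+5=n, f(cons)+4=j, f(cons)+4=j.

gpnjj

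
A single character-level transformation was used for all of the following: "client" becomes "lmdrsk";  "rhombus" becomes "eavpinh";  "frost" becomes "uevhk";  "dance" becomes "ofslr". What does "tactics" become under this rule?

kflkdlh

c(2)→l(11) and l(11)→m(12) fit y≡3x+5 (mod 26); the inverse of 3 mod 26 is 9. Treating letters as 0–25, the rule is x ↦ 3x + 5 (mod 26).
Applying it to tactics: t(19)→3·19+5≡10=k; a(0)→3·0+5≡5=f; c(2)→3·2+5≡11=l; t(19)→3·19+5≡10=k; i(8)→3·8+5≡3=d; c(2)→3·2+5≡11=l; s(18)→3·18+5≡7=h (all mod 26).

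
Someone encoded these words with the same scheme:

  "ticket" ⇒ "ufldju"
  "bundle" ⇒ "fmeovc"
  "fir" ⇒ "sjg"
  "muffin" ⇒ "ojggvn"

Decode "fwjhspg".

The output letters match the input read backwards, each shifted +1: ticket reversed is tekcit. The word is reversed, then every letter is shifted forward by 1.
Reversing it on fwjhspg: shift back: f−1=e, w−1=v, j−1=i, h−1=g, s−1=r, p−1=o, g−1=f → evigrof; then reverse → forgive.

forgive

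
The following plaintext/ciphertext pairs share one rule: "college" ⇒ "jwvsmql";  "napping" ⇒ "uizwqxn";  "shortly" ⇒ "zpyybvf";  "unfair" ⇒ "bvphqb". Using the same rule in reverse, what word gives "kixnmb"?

danger

It's a Vigenère-style cipher with numeric key [7,8,10]: position i shifts by key[i mod 3].
Undoing it on kixnmb: k−7=d, i−8=a, x−10=n, n−7=g, m−8=e, b−10=r.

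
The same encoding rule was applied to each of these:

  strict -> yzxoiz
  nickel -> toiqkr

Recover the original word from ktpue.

enjoy

Compare letters: s→y is +6, t→z is +6, r→x is +6 — a constant shift. Each letter is shifted forward by 6 in the alphabet (a Caesar shift of +6).
Decoding ktpue: k−6=e, t−6=n, p−6=j, u−6=o, e−6=y.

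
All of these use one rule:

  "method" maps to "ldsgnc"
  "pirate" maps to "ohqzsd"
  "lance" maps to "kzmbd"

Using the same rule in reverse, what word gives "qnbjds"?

rocket

Compare letters: m→l is +25, e→d is +25, t→s is +25 — a constant shift. Each letter is shifted forward by 25 in the alphabet (a Caesar shift of +25).
Reversing it on qnbjds: q−25=r, n−25=o, b−25=c, j−25=k, d−25=e, s−25=t.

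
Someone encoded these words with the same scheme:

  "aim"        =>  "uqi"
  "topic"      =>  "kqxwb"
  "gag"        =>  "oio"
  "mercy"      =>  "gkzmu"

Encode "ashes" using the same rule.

ampai

The output letters match the input read backwards, each shifted +8: aim reversed is mia. Two steps: reverse the string, then apply a Caesar shift of +8.
Applying it to ashes: reverse → sehsa; then shift: s+8=a, e+8=m, h+8=p, s+8=a, a+8=i.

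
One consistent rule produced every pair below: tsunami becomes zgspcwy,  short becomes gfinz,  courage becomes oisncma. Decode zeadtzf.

t(19)→z(25) and s(18)→g(6) fit y≡19x+2 (mod 26); the inverse of 19 mod 26 is 11. Treating letters as 0–25, the rule is x ↦ 19x + 2 (mod 26).
Reversing it on zeadtzf: z(25)→11·(25−2)≡19=t; e(4)→11·(4−2)≡22=w; a(0)→11·(0−2)≡4=e; d(3)→11·(3−2)≡11=l; t(19)→11·(19−2)≡5=f; z(25)→11·(25−2)≡19=t; f(5)→11·(5−2)≡7=h (all mod 26).

twelfth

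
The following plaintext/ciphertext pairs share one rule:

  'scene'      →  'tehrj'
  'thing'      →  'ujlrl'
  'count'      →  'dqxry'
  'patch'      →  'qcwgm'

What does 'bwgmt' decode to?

In scene: s→t is +1, c→e is +2, e→h is +3, n→r is +4 — the shift increases by 1 each position. Letter i (0-indexed) is shifted by i+1, so successive shifts are 1, 2, 3, ….
Decoding bwgmt: b−1=a, w−2=u, g−3=d, m−4=i, t−5=o.

audio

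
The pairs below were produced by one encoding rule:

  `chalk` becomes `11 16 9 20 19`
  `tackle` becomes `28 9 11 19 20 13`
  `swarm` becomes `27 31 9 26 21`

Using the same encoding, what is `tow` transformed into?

28 23 31

c is letter #3 and maps to 11: an offset of 8. The number is (letter's place in the alphabet, a=1) + 8.
Applying it to tow: t=20→28, o=15→23, w=23→31.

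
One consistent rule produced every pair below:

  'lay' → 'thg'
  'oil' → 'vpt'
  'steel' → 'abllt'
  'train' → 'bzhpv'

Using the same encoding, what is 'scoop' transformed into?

akvvx

Two shifts are in play — +7 for a/e/i/o/u, +8 for every other letter.
For scoop: s(cons)+8=a, c(cons)+8=k, o(vowel)+7=v, o(vowel)+7=v, p(cons)+8=x.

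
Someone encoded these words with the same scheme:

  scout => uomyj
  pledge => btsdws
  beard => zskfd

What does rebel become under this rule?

fszst

s(18)→u(20) and c(2)→o(14) fit y≡15x+10 (mod 26); the inverse of 15 mod 26 is 7. Each letter's alphabet position (a=0..z=25) is mapped through 15·x+10 mod 26 — an affine cipher.
On rebel: r(17)→15·17+10≡5=f; e(4)→15·4+10≡18=s; b(1)→15·1+10≡25=z; e(4)→15·4+10≡18=s; l(11)→15·11+10≡19=t (all mod 26).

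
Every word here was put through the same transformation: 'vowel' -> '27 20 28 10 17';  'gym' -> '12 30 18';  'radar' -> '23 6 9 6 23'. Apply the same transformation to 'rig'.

23 14 12

v is letter #22 and maps to 27: an offset of 5. Each letter is replaced by its alphabet position (a=1..z=26) + 5.
Applying it to rig: r=18→23, i=9→14, g=7→12.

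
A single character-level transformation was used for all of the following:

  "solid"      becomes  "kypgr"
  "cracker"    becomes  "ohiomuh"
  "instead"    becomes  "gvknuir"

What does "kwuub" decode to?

sweep

s(18)→k(10) and o(14)→y(24) fit y≡3x+8 (mod 26); the inverse of 3 mod 26 is 9. Each letter's alphabet position (a=0..z=25) is mapped through 3·x+8 mod 26 — an affine cipher.
Reversing it on kwuub: k(10)→9·(10−8)≡18=s; w(22)→9·(22−8)≡22=w; u(20)→9·(20−8)≡4=e; u(20)→9·(20−8)≡4=e; b(1)→9·(1−8)≡15=p (all mod 26).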